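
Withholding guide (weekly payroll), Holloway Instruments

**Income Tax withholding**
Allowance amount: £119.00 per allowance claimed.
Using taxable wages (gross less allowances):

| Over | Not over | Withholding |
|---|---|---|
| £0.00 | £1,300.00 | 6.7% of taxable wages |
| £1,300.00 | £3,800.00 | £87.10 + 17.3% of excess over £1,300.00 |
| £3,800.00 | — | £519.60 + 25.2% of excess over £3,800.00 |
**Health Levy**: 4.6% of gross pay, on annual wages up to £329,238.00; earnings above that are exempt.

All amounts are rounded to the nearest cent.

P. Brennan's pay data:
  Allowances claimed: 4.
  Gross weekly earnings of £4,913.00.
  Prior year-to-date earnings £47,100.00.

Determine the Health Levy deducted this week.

£226.00

Health Levy: 4.6% × £4,913.00 = £226.00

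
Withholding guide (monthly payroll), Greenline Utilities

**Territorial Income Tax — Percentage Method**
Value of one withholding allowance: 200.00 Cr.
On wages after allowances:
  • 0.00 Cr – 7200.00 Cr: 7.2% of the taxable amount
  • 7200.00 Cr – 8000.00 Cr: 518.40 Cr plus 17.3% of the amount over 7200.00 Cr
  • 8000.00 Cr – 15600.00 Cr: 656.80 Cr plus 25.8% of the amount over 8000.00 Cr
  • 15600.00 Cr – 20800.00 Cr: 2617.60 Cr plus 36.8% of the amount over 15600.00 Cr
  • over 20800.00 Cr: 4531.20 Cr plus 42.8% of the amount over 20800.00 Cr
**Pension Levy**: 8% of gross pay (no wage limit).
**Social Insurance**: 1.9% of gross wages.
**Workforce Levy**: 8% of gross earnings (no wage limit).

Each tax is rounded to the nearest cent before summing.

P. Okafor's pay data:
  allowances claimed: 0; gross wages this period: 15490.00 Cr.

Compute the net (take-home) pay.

Territorial Income Tax: taxable = 15490.00 Cr
  656.80 Cr + 25.8% × (15490.00 Cr − 8000.00 Cr) = 656.80 Cr + 25.8% × 7490.00 Cr = 2589.22 Cr
Pension Levy: 8% × 15490.00 Cr = 1239.20 Cr
Social Insurance: 1.9% × 15490.00 Cr = 294.31 Cr
Workforce Levy: 8% × 15490.00 Cr = 1239.20 Cr
Total withheld: 2589.22 Cr + 1239.20 Cr + 294.31 Cr + 1239.20 Cr = 5361.93 Cr
Net pay: 15490.00 Cr − 5361.93 Cr = 10128.07 Cr

10128.07 Cr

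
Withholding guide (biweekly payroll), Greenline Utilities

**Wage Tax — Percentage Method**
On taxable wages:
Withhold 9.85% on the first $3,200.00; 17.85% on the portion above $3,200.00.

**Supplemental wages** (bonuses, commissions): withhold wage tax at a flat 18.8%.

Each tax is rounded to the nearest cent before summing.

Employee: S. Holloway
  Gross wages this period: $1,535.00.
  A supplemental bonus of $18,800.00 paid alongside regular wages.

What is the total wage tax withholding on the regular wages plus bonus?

Wage Tax: taxable = $1,535.00
  9.85% × $1,535.00 = $151.20
Supplemental (18.8% flat on bonus): 18.8% × $18,800.00 = $3,534.40
Total wage tax: $151.20 + $3,534.40 = $3,685.60

$3,685.60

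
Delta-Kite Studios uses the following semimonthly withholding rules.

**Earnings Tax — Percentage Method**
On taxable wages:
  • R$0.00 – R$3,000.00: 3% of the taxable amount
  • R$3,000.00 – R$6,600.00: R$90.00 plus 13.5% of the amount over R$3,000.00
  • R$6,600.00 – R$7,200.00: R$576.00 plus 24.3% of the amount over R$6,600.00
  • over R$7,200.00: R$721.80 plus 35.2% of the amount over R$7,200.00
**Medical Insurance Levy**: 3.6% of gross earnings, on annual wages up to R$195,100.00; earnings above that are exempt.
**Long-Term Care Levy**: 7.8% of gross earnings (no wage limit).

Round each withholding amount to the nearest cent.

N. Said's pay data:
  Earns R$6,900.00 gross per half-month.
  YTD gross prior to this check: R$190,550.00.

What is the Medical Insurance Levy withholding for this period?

Medical Insurance Levy: cap R$195,100.00 − YTD R$190,550.00 = R$4,550.00 subject; 3.6% × R$4,550.00 = R$163.80

R$163.80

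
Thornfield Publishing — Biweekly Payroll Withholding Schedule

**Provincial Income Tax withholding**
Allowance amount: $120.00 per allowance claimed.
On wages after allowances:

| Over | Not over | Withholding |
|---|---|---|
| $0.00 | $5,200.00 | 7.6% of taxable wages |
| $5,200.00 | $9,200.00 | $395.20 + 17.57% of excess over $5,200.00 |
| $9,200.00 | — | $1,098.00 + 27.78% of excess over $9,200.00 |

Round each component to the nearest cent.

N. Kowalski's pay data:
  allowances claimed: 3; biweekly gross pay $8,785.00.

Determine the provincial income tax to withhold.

Provincial Income Tax: taxable = $8,785.00 − 3×$120.00 = $8,425.00
  $395.20 + 17.57% × ($8,425.00 − $5,200.00) = $395.20 + 17.57% × $3,225.00 = $961.83

$961.83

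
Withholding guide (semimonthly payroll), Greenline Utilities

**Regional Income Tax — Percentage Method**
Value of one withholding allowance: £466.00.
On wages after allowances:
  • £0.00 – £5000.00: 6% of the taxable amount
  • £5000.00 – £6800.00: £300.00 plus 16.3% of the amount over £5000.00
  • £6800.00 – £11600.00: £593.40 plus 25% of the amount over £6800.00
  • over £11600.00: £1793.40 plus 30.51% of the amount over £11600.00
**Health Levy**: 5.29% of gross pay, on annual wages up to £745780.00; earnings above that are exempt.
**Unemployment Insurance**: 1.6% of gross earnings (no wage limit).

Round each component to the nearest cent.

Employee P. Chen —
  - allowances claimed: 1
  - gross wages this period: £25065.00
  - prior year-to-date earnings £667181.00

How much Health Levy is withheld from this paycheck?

£1325.94

Health Levy: 5.29% × £25065.00 = £1325.94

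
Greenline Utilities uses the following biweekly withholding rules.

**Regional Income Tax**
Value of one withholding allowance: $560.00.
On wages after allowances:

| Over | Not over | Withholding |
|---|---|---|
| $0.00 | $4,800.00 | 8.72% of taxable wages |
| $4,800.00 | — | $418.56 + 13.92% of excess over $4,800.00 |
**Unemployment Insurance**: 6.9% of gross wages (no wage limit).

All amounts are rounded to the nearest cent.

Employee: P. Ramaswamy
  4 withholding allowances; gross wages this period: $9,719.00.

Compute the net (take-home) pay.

$8,256.91

Regional Income Tax: taxable = $9,719.00 − 4×$560.00 = $7,479.00
  $418.56 + 13.92% × ($7,479.00 − $4,800.00) = $418.56 + 13.92% × $2,679.00 = $791.48
Unemployment Insurance: 6.9% × $9,719.00 = $670.61
Total withheld: $791.48 + $670.61 = $1,462.09
Net pay: $9,719.00 − $1,462.09 = $8,256.91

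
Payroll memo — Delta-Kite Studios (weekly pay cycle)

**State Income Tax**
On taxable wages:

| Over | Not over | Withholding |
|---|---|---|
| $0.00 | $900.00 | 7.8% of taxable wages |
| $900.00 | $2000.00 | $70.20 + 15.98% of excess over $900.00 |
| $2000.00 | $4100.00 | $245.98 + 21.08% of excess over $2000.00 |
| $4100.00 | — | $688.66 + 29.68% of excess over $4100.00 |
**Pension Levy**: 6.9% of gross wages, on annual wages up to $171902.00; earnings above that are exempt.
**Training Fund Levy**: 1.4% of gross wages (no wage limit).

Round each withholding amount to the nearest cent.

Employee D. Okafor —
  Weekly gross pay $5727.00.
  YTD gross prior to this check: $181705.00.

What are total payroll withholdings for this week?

$1251.73

State Income Tax: taxable = $5727.00
  $688.66 + 29.68% × ($5727.00 − $4100.00) = $688.66 + 29.68% × $1627.00 = $1171.55
Pension Levy: YTD $181705.00 ≥ cap $171902.00 → $0.00
Training Fund Levy: 1.4% × $5727.00 = $80.18
Total: $1171.55 + $0.00 + $80.18 = $1251.73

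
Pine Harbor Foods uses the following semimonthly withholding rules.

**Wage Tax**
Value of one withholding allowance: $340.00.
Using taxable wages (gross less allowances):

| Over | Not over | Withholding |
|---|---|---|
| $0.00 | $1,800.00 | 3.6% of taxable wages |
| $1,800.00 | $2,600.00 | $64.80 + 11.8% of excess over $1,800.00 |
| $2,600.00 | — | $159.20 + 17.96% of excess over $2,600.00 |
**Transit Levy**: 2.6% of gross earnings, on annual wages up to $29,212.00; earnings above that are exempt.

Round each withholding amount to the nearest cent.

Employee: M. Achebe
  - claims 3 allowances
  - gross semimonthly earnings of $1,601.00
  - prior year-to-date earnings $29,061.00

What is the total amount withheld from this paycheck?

Wage Tax: taxable = $1,601.00 − 3×$340.00 = $581.00
  3.6% × $581.00 = $20.92
Transit Levy: cap $29,212.00 − YTD $29,061.00 = $151.00 subject; 2.6% × $151.00 = $3.93
Total: $20.92 + $3.93 = $24.85

$24.85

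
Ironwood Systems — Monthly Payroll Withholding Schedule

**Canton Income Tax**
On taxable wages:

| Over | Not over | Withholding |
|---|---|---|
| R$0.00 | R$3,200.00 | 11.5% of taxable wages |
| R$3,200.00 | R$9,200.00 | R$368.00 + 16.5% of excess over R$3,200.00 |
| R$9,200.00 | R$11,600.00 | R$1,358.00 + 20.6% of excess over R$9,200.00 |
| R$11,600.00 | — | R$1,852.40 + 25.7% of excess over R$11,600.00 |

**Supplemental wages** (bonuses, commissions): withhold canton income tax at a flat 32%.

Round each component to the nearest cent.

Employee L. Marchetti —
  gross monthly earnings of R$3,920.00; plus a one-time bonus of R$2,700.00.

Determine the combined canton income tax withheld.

R$1,350.80

Canton Income Tax: taxable = R$3,920.00
  R$368.00 + 16.5% × (R$3,920.00 − R$3,200.00) = R$368.00 + 16.5% × R$720.00 = R$486.80
Supplemental (32% flat on bonus): 32% × R$2,700.00 = R$864.00
Total canton income tax: R$486.80 + R$864.00 = R$1,350.80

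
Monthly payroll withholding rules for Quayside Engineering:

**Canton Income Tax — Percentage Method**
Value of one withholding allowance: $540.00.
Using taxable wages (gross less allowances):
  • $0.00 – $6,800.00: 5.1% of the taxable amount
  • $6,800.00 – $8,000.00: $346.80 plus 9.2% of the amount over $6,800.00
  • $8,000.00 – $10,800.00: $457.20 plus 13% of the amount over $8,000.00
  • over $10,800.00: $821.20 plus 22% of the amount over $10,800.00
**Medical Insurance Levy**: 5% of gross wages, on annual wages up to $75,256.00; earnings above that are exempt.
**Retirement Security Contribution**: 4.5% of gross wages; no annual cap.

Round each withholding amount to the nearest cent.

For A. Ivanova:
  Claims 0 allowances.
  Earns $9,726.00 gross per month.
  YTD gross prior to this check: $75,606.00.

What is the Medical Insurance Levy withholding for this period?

$0.00

Medical Insurance Levy: YTD $75,606.00 ≥ cap $75,256.00 → $0.00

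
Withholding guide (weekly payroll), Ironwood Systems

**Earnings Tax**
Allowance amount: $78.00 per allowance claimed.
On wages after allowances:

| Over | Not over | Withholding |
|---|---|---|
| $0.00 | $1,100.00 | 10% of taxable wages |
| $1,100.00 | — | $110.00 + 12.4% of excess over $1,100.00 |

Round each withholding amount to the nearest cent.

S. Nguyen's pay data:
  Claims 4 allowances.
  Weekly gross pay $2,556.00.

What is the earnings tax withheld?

$251.86

Earnings Tax: taxable = $2,556.00 − 4×$78.00 = $2,244.00
  $110.00 + 12.4% × ($2,244.00 − $1,100.00) = $110.00 + 12.4% × $1,144.00 = $251.86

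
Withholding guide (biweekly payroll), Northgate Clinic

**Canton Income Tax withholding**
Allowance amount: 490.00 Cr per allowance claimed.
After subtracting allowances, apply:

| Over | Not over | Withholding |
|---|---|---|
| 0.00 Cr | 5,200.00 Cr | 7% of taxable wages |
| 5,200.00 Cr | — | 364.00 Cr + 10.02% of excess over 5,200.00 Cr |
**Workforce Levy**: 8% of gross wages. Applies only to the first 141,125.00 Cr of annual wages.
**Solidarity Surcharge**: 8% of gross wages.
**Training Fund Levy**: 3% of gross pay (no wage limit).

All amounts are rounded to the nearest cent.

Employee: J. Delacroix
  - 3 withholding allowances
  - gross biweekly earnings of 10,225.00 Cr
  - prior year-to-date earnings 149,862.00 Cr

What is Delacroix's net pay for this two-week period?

Canton Income Tax: taxable = 10,225.00 Cr − 3×490.00 Cr = 8,755.00 Cr
  364.00 Cr + 10.02% × (8,755.00 Cr − 5,200.00 Cr) = 364.00 Cr + 10.02% × 3,555.00 Cr = 720.21 Cr
Workforce Levy: YTD 149,862.00 Cr ≥ cap 141,125.00 Cr → 0.00 Cr
Solidarity Surcharge: 8% × 10,225.00 Cr = 818.00 Cr
Training Fund Levy: 3% × 10,225.00 Cr = 306.75 Cr
Total withheld: 720.21 Cr + 0.00 Cr + 818.00 Cr + 306.75 Cr = 1,844.96 Cr
Net pay: 10,225.00 Cr − 1,844.96 Cr = 8,380.04 Cr

8,380.04 Cr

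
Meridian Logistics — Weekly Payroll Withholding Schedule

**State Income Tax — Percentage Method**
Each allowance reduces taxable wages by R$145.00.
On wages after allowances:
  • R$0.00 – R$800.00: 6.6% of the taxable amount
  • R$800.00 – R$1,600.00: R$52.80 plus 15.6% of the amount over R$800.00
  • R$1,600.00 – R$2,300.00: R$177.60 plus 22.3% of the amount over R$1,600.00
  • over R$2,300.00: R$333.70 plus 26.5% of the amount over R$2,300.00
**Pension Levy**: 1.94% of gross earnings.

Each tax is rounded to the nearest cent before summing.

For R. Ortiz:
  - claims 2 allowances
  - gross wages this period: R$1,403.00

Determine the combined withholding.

R$128.85

State Income Tax: taxable = R$1,403.00 − 2×R$145.00 = R$1,113.00
  R$52.80 + 15.6% × (R$1,113.00 − R$800.00) = R$52.80 + 15.6% × R$313.00 = R$101.63
Pension Levy: 1.94% × R$1,403.00 = R$27.22
Total: R$101.63 + R$27.22 = R$128.85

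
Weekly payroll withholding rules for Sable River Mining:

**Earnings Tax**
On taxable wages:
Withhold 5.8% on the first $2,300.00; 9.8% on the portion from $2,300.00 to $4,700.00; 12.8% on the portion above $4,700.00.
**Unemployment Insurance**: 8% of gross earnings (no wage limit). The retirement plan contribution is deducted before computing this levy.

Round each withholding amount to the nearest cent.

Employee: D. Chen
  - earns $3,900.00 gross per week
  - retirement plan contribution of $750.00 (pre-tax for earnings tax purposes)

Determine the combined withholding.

Earnings Tax: taxable = $3,900.00 − $750.00 = $3,150.00
  $133.40 + 9.8% × ($3,150.00 − $2,300.00) = $133.40 + 9.8% × $850.00 = $216.70
Unemployment Insurance: 8% × $3,150.00 = $252.00
Total: $216.70 + $252.00 = $468.70

$468.70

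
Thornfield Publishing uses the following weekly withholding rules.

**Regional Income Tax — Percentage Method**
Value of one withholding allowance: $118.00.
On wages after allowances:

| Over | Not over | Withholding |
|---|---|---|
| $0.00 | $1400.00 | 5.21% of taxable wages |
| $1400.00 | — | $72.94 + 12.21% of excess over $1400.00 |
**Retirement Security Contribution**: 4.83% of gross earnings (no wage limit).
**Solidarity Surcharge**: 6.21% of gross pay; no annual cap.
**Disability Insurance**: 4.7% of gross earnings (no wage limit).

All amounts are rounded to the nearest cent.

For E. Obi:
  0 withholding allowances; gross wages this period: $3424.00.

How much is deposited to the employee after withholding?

$2564.99

Regional Income Tax: taxable = $3424.00
  $72.94 + 12.21% × ($3424.00 − $1400.00) = $72.94 + 12.21% × $2024.00 = $320.07
Retirement Security Contribution: 4.83% × $3424.00 = $165.38
Solidarity Surcharge: 6.21% × $3424.00 = $212.63
Disability Insurance: 4.7% × $3424.00 = $160.93
Total withheld: $320.07 + $165.38 + $212.63 + $160.93 = $859.01
Net pay: $3424.00 − $859.01 = $2564.99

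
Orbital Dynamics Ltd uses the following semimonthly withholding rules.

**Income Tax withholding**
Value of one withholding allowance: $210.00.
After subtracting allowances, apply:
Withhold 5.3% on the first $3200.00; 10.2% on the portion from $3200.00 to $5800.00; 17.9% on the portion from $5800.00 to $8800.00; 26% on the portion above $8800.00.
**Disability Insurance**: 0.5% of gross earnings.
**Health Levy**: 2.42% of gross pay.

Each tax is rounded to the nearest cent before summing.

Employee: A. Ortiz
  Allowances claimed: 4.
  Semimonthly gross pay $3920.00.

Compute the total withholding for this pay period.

Income Tax: taxable = $3920.00 − 4×$210.00 = $3080.00
  5.3% × $3080.00 = $163.24
Disability Insurance: 0.5% × $3920.00 = $19.60
Health Levy: 2.42% × $3920.00 = $94.86
Total: $163.24 + $19.60 + $94.86 = $277.70

$277.70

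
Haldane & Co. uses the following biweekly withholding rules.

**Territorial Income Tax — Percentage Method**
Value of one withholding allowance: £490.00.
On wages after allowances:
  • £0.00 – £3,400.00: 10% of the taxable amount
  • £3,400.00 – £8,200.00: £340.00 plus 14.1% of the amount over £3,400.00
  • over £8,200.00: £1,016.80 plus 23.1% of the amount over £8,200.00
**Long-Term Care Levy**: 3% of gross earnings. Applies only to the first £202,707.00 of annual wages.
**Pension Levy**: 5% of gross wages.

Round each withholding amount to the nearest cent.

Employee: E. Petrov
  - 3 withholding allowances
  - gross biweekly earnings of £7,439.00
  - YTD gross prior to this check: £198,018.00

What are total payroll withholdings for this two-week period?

Territorial Income Tax: taxable = £7,439.00 − 3×£490.00 = £5,969.00
  £340.00 + 14.1% × (£5,969.00 − £3,400.00) = £340.00 + 14.1% × £2,569.00 = £702.23
Long-Term Care Levy: cap £202,707.00 − YTD £198,018.00 = £4,689.00 subject; 3% × £4,689.00 = £140.67
Pension Levy: 5% × £7,439.00 = £371.95
Total: £702.23 + £140.67 + £371.95 = £1,214.85

£1,214.85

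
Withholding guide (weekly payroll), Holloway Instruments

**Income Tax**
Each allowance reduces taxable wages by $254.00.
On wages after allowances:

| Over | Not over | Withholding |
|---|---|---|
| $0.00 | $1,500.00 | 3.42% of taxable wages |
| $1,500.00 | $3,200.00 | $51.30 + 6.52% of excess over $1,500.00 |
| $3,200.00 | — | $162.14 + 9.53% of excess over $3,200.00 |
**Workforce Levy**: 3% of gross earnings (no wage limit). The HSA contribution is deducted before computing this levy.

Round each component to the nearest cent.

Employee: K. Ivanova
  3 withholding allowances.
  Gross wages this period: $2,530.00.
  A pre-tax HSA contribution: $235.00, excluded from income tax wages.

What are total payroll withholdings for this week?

Income Tax: taxable = $2,530.00 − $235.00 − 3×$254.00 = $1,533.00
  $51.30 + 6.52% × ($1,533.00 − $1,500.00) = $51.30 + 6.52% × $33.00 = $53.45
Workforce Levy: 3% × $2,295.00 = $68.85
Total: $53.45 + $68.85 = $122.30

$122.30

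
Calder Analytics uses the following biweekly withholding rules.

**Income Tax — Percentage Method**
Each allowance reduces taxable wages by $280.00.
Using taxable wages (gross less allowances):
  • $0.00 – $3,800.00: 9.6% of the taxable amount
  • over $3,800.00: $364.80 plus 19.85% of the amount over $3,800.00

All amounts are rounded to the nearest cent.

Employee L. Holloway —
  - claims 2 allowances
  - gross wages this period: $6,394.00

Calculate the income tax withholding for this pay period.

Income Tax: taxable = $6,394.00 − 2×$280.00 = $5,834.00
  $364.80 + 19.85% × ($5,834.00 − $3,800.00) = $364.80 + 19.85% × $2,034.00 = $768.55

$768.55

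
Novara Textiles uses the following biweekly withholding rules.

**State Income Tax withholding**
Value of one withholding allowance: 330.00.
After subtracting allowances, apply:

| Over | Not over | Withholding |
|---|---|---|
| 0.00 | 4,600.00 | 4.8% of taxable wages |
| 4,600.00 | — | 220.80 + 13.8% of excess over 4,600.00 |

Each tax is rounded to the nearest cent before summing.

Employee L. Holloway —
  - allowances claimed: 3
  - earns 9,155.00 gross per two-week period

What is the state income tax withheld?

State Income Tax: taxable = 9,155.00 − 3×330.00 = 8,165.00
  220.80 + 13.8% × (8,165.00 − 4,600.00) = 220.80 + 13.8% × 3,565.00 = 712.77

712.77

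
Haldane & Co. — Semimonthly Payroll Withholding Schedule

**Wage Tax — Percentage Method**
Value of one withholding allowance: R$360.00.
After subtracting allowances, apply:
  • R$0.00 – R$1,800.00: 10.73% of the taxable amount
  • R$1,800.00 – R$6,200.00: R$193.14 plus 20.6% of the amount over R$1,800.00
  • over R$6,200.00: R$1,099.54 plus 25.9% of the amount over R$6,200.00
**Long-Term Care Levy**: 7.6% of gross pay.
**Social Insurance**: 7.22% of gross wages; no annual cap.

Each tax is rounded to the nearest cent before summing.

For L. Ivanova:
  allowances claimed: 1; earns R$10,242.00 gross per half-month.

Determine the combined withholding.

R$3,571.04

Wage Tax: taxable = R$10,242.00 − 1×R$360.00 = R$9,882.00
  R$1,099.54 + 25.9% × (R$9,882.00 − R$6,200.00) = R$1,099.54 + 25.9% × R$3,682.00 = R$2,053.18
Long-Term Care Levy: 7.6% × R$10,242.00 = R$778.39
Social Insurance: 7.22% × R$10,242.00 = R$739.47
Total: R$2,053.18 + R$778.39 + R$739.47 = R$3,571.04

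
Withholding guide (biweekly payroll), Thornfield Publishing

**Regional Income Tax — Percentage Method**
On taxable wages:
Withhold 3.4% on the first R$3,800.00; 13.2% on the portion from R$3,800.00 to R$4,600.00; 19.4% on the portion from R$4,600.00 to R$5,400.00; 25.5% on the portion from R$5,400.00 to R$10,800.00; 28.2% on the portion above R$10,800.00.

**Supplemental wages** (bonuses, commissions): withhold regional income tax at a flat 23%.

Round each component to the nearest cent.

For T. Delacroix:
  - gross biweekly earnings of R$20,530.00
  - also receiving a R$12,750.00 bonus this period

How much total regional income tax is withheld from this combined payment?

Regional Income Tax: taxable = R$20,530.00
  R$1,767.00 + 28.2% × (R$20,530.00 − R$10,800.00) = R$1,767.00 + 28.2% × R$9,730.00 = R$4,510.86
Supplemental (23% flat on bonus): 23% × R$12,750.00 = R$2,932.50
Total regional income tax: R$4,510.86 + R$2,932.50 = R$7,443.36

R$7,443.36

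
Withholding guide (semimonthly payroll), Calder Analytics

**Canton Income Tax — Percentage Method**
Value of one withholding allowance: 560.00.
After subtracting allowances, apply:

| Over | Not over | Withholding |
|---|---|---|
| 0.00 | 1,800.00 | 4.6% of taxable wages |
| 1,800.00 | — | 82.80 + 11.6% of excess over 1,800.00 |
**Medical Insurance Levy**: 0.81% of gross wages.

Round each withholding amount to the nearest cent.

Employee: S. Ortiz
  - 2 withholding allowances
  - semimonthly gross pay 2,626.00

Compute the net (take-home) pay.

Canton Income Tax: taxable = 2,626.00 − 2×560.00 = 1,506.00
  4.6% × 1,506.00 = 69.28
Medical Insurance Levy: 0.81% × 2,626.00 = 21.27
Total withheld: 69.28 + 21.27 = 90.55
Net pay: 2,626.00 − 90.55 = 2,535.45

2,535.45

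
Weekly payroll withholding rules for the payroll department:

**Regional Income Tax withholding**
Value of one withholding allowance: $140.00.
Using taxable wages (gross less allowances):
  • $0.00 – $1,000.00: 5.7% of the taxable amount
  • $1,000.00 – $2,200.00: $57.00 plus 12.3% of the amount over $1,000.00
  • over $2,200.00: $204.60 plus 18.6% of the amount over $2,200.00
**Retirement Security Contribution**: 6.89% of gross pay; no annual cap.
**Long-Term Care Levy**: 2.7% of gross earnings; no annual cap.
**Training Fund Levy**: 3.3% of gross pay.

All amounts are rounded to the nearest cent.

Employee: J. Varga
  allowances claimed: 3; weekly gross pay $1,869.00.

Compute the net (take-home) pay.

$1,515.86

Regional Income Tax: taxable = $1,869.00 − 3×$140.00 = $1,449.00
  $57.00 + 12.3% × ($1,449.00 − $1,000.00) = $57.00 + 12.3% × $449.00 = $112.23
Retirement Security Contribution: 6.89% × $1,869.00 = $128.77
Long-Term Care Levy: 2.7% × $1,869.00 = $50.46
Training Fund Levy: 3.3% × $1,869.00 = $61.68
Total withheld: $112.23 + $128.77 + $50.46 + $61.68 = $353.14
Net pay: $1,869.00 − $353.14 = $1,515.86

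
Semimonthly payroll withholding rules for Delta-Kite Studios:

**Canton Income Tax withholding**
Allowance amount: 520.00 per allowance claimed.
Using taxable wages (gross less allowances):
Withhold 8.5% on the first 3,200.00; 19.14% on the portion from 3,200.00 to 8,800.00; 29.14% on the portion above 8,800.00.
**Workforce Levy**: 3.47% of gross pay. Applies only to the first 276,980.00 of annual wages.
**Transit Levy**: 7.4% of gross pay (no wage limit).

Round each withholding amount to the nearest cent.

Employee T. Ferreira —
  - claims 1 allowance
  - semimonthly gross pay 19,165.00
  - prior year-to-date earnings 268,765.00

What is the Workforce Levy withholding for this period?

285.06

Workforce Levy: cap 276,980.00 − YTD 268,765.00 = 8,215.00 subject; 3.47% × 8,215.00 = 285.06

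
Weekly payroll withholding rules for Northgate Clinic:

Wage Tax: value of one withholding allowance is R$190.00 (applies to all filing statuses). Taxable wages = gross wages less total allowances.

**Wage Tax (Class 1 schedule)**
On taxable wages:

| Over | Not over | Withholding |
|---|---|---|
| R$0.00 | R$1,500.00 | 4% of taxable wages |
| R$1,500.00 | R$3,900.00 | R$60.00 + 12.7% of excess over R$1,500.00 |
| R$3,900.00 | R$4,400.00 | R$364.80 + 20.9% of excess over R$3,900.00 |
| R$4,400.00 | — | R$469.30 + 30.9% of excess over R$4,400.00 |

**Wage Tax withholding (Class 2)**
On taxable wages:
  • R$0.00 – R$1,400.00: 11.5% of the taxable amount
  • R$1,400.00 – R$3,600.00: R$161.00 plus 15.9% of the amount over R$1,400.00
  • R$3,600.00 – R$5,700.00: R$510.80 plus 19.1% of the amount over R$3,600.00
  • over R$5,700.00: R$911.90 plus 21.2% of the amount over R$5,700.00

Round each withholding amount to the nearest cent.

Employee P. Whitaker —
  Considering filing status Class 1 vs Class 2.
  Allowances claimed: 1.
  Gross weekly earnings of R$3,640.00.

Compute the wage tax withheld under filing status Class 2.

Wage Tax (Class 2): taxable = R$3,640.00 − 1×R$190.00 = R$3,450.00
  R$161.00 + 15.9% × (R$3,450.00 − R$1,400.00) = R$161.00 + 15.9% × R$2,050.00 = R$486.95

R$486.95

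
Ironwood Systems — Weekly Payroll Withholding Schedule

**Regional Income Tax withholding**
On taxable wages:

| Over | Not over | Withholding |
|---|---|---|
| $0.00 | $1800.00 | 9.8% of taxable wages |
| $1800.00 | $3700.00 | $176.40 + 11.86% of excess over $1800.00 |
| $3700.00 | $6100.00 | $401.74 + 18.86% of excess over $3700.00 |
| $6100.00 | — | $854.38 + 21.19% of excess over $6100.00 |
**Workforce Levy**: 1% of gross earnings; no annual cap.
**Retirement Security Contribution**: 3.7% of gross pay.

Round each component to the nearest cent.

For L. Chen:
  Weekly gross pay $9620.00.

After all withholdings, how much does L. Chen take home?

Regional Income Tax: taxable = $9620.00
  $854.38 + 21.19% × ($9620.00 − $6100.00) = $854.38 + 21.19% × $3520.00 = $1600.27
Workforce Levy: 1% × $9620.00 = $96.20
Retirement Security Contribution: 3.7% × $9620.00 = $355.94
Total withheld: $1600.27 + $96.20 + $355.94 = $2052.41
Net pay: $9620.00 − $2052.41 = $7567.59

$7567.59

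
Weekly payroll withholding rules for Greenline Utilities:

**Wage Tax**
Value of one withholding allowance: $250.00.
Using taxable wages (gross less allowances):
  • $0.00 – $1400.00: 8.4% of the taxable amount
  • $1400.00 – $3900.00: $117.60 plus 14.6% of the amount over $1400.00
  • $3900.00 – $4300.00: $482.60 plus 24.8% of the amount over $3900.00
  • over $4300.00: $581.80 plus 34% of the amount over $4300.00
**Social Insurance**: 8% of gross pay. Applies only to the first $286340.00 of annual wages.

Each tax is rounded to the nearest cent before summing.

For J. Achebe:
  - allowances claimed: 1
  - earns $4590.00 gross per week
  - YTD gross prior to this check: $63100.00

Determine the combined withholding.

Wage Tax: taxable = $4590.00 − 1×$250.00 = $4340.00
  $581.80 + 34% × ($4340.00 − $4300.00) = $581.80 + 34% × $40.00 = $595.40
Social Insurance: 8% × $4590.00 = $367.20
Total: $595.40 + $367.20 = $962.60

$962.60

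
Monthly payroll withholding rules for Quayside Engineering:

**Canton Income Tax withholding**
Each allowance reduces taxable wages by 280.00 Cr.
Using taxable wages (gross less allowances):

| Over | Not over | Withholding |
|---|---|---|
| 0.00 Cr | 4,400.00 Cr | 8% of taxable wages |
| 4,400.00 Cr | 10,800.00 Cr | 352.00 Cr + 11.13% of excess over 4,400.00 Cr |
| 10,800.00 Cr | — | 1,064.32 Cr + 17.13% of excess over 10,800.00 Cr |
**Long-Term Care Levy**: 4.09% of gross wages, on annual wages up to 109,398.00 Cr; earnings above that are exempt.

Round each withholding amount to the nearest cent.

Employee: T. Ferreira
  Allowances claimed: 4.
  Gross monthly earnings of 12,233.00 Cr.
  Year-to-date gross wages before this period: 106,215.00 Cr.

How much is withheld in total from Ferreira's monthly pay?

1,248.12 Cr

Canton Income Tax: taxable = 12,233.00 Cr − 4×280.00 Cr = 11,113.00 Cr
  1,064.32 Cr + 17.13% × (11,113.00 Cr − 10,800.00 Cr) = 1,064.32 Cr + 17.13% × 313.00 Cr = 1,117.94 Cr
Long-Term Care Levy: cap 109,398.00 Cr − YTD 106,215.00 Cr = 3,183.00 Cr subject; 4.09% × 3,183.00 Cr = 130.18 Cr
Total: 1,117.94 Cr + 130.18 Cr = 1,248.12 Cr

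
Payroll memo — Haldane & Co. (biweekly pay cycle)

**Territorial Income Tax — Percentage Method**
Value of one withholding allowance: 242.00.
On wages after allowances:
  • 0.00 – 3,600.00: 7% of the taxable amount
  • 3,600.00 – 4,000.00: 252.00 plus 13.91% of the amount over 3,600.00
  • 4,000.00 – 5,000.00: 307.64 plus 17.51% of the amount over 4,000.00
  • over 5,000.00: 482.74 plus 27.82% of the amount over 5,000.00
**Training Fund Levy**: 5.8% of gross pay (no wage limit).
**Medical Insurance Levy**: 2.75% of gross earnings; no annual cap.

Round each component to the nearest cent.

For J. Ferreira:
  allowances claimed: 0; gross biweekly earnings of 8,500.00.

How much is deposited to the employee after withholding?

Territorial Income Tax: taxable = 8,500.00
  482.74 + 27.82% × (8,500.00 − 5,000.00) = 482.74 + 27.82% × 3,500.00 = 1,456.44
Training Fund Levy: 5.8% × 8,500.00 = 493.00
Medical Insurance Levy: 2.75% × 8,500.00 = 233.75
Total withheld: 1,456.44 + 493.00 + 233.75 = 2,183.19
Net pay: 8,500.00 − 2,183.19 = 6,316.81

6,316.81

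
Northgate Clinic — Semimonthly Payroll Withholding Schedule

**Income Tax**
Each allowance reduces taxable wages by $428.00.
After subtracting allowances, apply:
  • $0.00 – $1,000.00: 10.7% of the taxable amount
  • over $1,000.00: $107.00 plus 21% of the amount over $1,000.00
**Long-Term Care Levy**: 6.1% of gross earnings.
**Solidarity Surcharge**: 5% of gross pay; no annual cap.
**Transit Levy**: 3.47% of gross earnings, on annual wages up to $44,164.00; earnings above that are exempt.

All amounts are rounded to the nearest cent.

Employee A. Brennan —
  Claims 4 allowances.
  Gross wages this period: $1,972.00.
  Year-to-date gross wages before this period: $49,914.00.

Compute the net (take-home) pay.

$1,725.29

Income Tax: taxable = $1,972.00 − 4×$428.00 = $260.00
  10.7% × $260.00 = $27.82
Long-Term Care Levy: 6.1% × $1,972.00 = $120.29
Solidarity Surcharge: 5% × $1,972.00 = $98.60
Transit Levy: YTD $49,914.00 ≥ cap $44,164.00 → $0.00
Total withheld: $27.82 + $120.29 + $98.60 + $0.00 = $246.71
Net pay: $1,972.00 − $246.71 = $1,725.29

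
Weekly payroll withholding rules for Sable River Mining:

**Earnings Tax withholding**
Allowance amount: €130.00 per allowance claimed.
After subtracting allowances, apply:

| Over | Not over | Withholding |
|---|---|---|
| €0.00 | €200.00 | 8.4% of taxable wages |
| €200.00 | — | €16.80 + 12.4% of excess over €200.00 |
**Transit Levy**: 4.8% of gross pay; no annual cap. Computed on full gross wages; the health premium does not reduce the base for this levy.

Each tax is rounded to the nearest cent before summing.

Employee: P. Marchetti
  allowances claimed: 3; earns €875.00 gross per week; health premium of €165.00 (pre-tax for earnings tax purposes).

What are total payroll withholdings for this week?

Earnings Tax: taxable = €875.00 − €165.00 − 3×€130.00 = €320.00
  €16.80 + 12.4% × (€320.00 − €200.00) = €16.80 + 12.4% × €120.00 = €31.68
Transit Levy: 4.8% × €875.00 = €42.00
Total: €31.68 + €42.00 = €73.68

€73.68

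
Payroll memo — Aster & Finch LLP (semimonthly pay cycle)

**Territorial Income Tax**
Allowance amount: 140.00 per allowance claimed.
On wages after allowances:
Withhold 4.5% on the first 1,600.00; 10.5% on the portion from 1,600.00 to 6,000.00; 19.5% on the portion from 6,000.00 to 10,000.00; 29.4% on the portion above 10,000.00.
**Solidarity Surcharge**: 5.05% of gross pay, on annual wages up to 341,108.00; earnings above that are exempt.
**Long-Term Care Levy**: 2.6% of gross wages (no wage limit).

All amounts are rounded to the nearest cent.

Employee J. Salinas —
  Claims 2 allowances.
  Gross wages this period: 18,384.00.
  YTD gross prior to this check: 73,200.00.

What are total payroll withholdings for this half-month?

5,102.95

Territorial Income Tax: taxable = 18,384.00 − 2×140.00 = 18,104.00
  1,314.00 + 29.4% × (18,104.00 − 10,000.00) = 1,314.00 + 29.4% × 8,104.00 = 3,696.58
Solidarity Surcharge: 5.05% × 18,384.00 = 928.39
Long-Term Care Levy: 2.6% × 18,384.00 = 477.98
Total: 3,696.58 + 928.39 + 477.98 = 5,102.95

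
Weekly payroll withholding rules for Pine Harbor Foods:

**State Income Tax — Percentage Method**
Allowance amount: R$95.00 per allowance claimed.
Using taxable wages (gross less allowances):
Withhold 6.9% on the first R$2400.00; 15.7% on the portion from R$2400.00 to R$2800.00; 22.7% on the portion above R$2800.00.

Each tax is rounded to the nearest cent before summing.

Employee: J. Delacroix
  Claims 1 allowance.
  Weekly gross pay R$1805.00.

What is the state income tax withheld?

State Income Tax: taxable = R$1805.00 − 1×R$95.00 = R$1710.00
  6.9% × R$1710.00 = R$117.99

R$117.99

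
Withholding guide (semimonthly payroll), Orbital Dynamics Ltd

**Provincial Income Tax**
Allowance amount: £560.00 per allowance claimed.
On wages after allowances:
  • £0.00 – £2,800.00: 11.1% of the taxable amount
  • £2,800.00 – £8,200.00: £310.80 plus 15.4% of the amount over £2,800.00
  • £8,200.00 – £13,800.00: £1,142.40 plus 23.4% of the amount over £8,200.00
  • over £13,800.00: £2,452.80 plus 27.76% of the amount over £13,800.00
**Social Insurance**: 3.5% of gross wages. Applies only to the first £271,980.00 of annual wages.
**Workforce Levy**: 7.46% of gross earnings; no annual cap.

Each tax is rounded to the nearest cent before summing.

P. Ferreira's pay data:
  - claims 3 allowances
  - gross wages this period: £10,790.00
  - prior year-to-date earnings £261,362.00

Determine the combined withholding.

£2,531.90

Provincial Income Tax: taxable = £10,790.00 − 3×£560.00 = £9,110.00
  £1,142.40 + 23.4% × (£9,110.00 − £8,200.00) = £1,142.40 + 23.4% × £910.00 = £1,355.34
Social Insurance: cap £271,980.00 − YTD £261,362.00 = £10,618.00 subject; 3.5% × £10,618.00 = £371.63
Workforce Levy: 7.46% × £10,790.00 = £804.93
Total: £1,355.34 + £371.63 + £804.93 = £2,531.90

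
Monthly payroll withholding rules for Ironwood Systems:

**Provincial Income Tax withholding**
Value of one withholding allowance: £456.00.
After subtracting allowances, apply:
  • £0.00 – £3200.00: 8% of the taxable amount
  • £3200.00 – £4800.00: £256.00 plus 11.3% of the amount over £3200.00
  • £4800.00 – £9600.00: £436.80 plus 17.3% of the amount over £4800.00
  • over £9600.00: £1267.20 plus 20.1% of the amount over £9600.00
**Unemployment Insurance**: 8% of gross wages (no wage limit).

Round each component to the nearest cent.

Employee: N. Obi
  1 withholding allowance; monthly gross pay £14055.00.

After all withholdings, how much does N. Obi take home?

Provincial Income Tax: taxable = £14055.00 − 1×£456.00 = £13599.00
  £1267.20 + 20.1% × (£13599.00 − £9600.00) = £1267.20 + 20.1% × £3999.00 = £2071.00
Unemployment Insurance: 8% × £14055.00 = £1124.40
Total withheld: £2071.00 + £1124.40 = £3195.40
Net pay: £14055.00 − £3195.40 = £10859.60

£10859.60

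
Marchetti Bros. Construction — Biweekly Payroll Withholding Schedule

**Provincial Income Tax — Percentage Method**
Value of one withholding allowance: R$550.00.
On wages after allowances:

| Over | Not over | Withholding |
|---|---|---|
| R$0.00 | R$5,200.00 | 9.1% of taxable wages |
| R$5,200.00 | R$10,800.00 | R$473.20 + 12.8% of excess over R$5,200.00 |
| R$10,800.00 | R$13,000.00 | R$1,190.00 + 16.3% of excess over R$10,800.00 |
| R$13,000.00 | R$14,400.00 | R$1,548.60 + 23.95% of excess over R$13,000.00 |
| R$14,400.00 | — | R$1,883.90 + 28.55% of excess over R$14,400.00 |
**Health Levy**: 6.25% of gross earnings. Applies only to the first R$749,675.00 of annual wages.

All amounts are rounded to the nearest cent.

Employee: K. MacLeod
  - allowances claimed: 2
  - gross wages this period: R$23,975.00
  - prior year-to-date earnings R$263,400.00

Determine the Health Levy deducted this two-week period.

Health Levy: 6.25% × R$23,975.00 = R$1,498.44

R$1,498.44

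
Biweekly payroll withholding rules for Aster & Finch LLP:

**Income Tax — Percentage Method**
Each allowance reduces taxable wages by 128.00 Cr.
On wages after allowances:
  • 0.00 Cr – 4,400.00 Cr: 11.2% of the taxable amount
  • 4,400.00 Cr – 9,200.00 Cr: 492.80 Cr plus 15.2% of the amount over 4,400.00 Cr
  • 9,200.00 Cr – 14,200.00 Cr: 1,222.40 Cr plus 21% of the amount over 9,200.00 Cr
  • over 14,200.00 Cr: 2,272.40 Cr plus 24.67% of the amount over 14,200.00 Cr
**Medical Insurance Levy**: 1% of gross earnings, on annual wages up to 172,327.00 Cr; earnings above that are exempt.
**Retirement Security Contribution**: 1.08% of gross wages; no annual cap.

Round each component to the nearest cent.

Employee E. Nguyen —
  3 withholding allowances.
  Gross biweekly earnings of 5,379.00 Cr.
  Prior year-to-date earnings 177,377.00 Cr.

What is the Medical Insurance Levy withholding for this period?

0.00 Cr

Medical Insurance Levy: YTD 177,377.00 Cr ≥ cap 172,327.00 Cr → 0.00 Cr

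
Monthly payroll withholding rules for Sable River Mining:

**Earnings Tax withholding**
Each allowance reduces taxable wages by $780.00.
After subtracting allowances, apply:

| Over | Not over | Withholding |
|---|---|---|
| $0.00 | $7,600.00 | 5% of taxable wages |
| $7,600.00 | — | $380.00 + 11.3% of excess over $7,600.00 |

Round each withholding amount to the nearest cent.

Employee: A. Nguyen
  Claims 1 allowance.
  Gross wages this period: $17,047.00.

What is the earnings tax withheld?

$1,359.37

Earnings Tax: taxable = $17,047.00 − 1×$780.00 = $16,267.00
  $380.00 + 11.3% × ($16,267.00 − $7,600.00) = $380.00 + 11.3% × $8,667.00 = $1,359.37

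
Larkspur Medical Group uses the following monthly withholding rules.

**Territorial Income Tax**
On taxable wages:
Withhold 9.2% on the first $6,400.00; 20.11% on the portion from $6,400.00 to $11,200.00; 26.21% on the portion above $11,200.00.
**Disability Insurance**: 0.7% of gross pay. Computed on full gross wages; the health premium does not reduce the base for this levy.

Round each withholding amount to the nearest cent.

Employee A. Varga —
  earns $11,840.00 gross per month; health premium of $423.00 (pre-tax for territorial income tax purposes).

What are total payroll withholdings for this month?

$1,693.84

Territorial Income Tax: taxable = $11,840.00 − $423.00 = $11,417.00
  $1,554.08 + 26.21% × ($11,417.00 − $11,200.00) = $1,554.08 + 26.21% × $217.00 = $1,610.96
Disability Insurance: 0.7% × $11,840.00 = $82.88
Total: $1,610.96 + $82.88 = $1,693.84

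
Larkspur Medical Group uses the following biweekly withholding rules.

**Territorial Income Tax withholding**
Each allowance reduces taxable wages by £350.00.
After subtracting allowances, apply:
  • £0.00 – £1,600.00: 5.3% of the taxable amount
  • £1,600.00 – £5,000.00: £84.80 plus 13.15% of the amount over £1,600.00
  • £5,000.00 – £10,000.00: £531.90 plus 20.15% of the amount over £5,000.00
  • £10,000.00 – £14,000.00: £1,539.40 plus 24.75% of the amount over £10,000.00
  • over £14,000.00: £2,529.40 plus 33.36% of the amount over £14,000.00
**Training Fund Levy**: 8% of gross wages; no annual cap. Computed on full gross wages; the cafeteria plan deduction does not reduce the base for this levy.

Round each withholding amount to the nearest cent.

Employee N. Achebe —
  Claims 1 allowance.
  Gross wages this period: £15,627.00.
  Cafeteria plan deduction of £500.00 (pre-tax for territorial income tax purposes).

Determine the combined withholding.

Territorial Income Tax: taxable = £15,627.00 − £500.00 − 1×£350.00 = £14,777.00
  £2,529.40 + 33.36% × (£14,777.00 − £14,000.00) = £2,529.40 + 33.36% × £777.00 = £2,788.61
Training Fund Levy: 8% × £15,627.00 = £1,250.16
Total: £2,788.61 + £1,250.16 = £4,038.77

£4,038.77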